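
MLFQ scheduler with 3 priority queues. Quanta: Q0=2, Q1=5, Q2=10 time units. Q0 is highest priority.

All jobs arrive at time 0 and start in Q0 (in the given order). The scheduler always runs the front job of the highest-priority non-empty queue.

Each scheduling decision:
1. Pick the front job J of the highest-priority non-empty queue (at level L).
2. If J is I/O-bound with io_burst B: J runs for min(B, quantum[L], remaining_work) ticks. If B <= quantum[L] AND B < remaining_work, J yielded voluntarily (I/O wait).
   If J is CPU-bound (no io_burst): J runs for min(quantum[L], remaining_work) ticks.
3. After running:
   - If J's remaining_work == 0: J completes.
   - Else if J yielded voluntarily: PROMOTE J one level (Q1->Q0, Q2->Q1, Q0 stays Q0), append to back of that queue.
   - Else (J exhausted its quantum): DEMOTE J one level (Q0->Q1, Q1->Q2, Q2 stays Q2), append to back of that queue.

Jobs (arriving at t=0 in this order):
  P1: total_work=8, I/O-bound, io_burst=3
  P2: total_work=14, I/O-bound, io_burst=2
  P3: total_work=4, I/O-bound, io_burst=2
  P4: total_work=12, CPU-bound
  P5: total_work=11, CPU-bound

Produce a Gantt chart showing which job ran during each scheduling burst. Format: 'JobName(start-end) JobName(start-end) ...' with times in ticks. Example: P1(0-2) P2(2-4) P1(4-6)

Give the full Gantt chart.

t=0-2: P1@Q0 runs 2, rem=6, quantum used, demote→Q1. Q0=[P2,P3,P4,P5] Q1=[P1] Q2=[]
t=2-4: P2@Q0 runs 2, rem=12, I/O yield, promote→Q0. Q0=[P3,P4,P5,P2] Q1=[P1] Q2=[]
t=4-6: P3@Q0 runs 2, rem=2, I/O yield, promote→Q0. Q0=[P4,P5,P2,P3] Q1=[P1] Q2=[]
t=6-8: P4@Q0 runs 2, rem=10, quantum used, demote→Q1. Q0=[P5,P2,P3] Q1=[P1,P4] Q2=[]
t=8-10: P5@Q0 runs 2, rem=9, quantum used, demote→Q1. Q0=[P2,P3] Q1=[P1,P4,P5] Q2=[]
t=10-12: P2@Q0 runs 2, rem=10, I/O yield, promote→Q0. Q0=[P3,P2] Q1=[P1,P4,P5] Q2=[]
t=12-14: P3@Q0 runs 2, rem=0, completes. Q0=[P2] Q1=[P1,P4,P5] Q2=[]
t=14-16: P2@Q0 runs 2, rem=8, I/O yield, promote→Q0. Q0=[P2] Q1=[P1,P4,P5] Q2=[]
t=16-18: P2@Q0 runs 2, rem=6, I/O yield, promote→Q0. Q0=[P2] Q1=[P1,P4,P5] Q2=[]
t=18-20: P2@Q0 runs 2, rem=4, I/O yield, promote→Q0. Q0=[P2] Q1=[P1,P4,P5] Q2=[]
t=20-22: P2@Q0 runs 2, rem=2, I/O yield, promote→Q0. Q0=[P2] Q1=[P1,P4,P5] Q2=[]
t=22-24: P2@Q0 runs 2, rem=0, completes. Q0=[] Q1=[P1,P4,P5] Q2=[]
t=24-27: P1@Q1 runs 3, rem=3, I/O yield, promote→Q0. Q0=[P1] Q1=[P4,P5] Q2=[]
t=27-29: P1@Q0 runs 2, rem=1, quantum used, demote→Q1. Q0=[] Q1=[P4,P5,P1] Q2=[]
t=29-34: P4@Q1 runs 5, rem=5, quantum used, demote→Q2. Q0=[] Q1=[P5,P1] Q2=[P4]
t=34-39: P5@Q1 runs 5, rem=4, quantum used, demote→Q2. Q0=[] Q1=[P1] Q2=[P4,P5]
t=39-40: P1@Q1 runs 1, rem=0, completes. Q0=[] Q1=[] Q2=[P4,P5]
t=40-45: P4@Q2 runs 5, rem=0, completes. Q0=[] Q1=[] Q2=[P5]
t=45-49: P5@Q2 runs 4, rem=0, completes. Q0=[] Q1=[] Q2=[]

Answer: P1(0-2) P2(2-4) P3(4-6) P4(6-8) P5(8-10) P2(10-12) P3(12-14) P2(14-16) P2(16-18) P2(18-20) P2(20-22) P2(22-24) P1(24-27) P1(27-29) P4(29-34) P5(34-39) P1(39-40) P4(40-45) P5(45-49)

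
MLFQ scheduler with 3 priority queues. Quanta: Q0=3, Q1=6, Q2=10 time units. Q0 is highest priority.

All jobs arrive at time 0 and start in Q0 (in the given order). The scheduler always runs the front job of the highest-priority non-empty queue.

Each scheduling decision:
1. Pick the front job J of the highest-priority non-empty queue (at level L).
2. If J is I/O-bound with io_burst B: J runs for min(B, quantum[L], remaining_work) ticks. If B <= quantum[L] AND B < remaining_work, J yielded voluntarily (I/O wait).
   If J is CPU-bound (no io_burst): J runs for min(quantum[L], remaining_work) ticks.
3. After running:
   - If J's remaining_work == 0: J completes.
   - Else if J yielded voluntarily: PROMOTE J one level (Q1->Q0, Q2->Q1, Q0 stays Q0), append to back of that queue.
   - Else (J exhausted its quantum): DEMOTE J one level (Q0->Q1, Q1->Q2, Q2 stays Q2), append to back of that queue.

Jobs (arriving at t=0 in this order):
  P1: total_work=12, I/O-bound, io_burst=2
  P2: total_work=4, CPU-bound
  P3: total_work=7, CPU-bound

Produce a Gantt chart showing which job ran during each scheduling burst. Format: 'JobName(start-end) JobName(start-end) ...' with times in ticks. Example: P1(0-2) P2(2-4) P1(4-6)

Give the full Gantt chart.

t=0-2: P1@Q0 runs 2, rem=10, I/O yield, promote→Q0. Q0=[P2,P3,P1] Q1=[] Q2=[]
t=2-5: P2@Q0 runs 3, rem=1, quantum used, demote→Q1. Q0=[P3,P1] Q1=[P2] Q2=[]
t=5-8: P3@Q0 runs 3, rem=4, quantum used, demote→Q1. Q0=[P1] Q1=[P2,P3] Q2=[]
t=8-10: P1@Q0 runs 2, rem=8, I/O yield, promote→Q0. Q0=[P1] Q1=[P2,P3] Q2=[]
t=10-12: P1@Q0 runs 2, rem=6, I/O yield, promote→Q0. Q0=[P1] Q1=[P2,P3] Q2=[]
t=12-14: P1@Q0 runs 2, rem=4, I/O yield, promote→Q0. Q0=[P1] Q1=[P2,P3] Q2=[]
t=14-16: P1@Q0 runs 2, rem=2, I/O yield, promote→Q0. Q0=[P1] Q1=[P2,P3] Q2=[]
t=16-18: P1@Q0 runs 2, rem=0, completes. Q0=[] Q1=[P2,P3] Q2=[]
t=18-19: P2@Q1 runs 1, rem=0, completes. Q0=[] Q1=[P3] Q2=[]
t=19-23: P3@Q1 runs 4, rem=0, completes. Q0=[] Q1=[] Q2=[]

Answer: P1(0-2) P2(2-5) P3(5-8) P1(8-10) P1(10-12) P1(12-14) P1(14-16) P1(16-18) P2(18-19) P3(19-23)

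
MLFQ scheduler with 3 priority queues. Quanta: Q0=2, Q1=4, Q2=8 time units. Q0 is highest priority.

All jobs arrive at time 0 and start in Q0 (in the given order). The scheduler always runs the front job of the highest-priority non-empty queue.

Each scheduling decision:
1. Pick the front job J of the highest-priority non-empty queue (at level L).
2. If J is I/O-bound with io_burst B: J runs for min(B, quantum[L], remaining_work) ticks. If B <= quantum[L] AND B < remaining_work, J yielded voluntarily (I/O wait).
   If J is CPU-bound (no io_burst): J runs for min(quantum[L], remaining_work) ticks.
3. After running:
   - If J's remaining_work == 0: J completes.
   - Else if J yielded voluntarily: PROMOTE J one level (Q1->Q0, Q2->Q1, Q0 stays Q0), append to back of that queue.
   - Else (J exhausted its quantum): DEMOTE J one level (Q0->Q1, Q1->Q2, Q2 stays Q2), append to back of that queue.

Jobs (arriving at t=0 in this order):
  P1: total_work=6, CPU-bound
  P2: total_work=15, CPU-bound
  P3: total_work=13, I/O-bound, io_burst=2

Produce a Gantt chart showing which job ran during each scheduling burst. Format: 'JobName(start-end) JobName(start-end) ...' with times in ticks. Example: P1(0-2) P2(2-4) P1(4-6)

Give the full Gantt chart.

Answer: P1(0-2) P2(2-4) P3(4-6) P3(6-8) P3(8-10) P3(10-12) P3(12-14) P3(14-16) P3(16-17) P1(17-21) P2(21-25) P2(25-33) P2(33-34)

Derivation:
t=0-2: P1@Q0 runs 2, rem=4, quantum used, demote→Q1. Q0=[P2,P3] Q1=[P1] Q2=[]
t=2-4: P2@Q0 runs 2, rem=13, quantum used, demote→Q1. Q0=[P3] Q1=[P1,P2] Q2=[]
t=4-6: P3@Q0 runs 2, rem=11, I/O yield, promote→Q0. Q0=[P3] Q1=[P1,P2] Q2=[]
t=6-8: P3@Q0 runs 2, rem=9, I/O yield, promote→Q0. Q0=[P3] Q1=[P1,P2] Q2=[]
t=8-10: P3@Q0 runs 2, rem=7, I/O yield, promote→Q0. Q0=[P3] Q1=[P1,P2] Q2=[]
t=10-12: P3@Q0 runs 2, rem=5, I/O yield, promote→Q0. Q0=[P3] Q1=[P1,P2] Q2=[]
t=12-14: P3@Q0 runs 2, rem=3, I/O yield, promote→Q0. Q0=[P3] Q1=[P1,P2] Q2=[]
t=14-16: P3@Q0 runs 2, rem=1, I/O yield, promote→Q0. Q0=[P3] Q1=[P1,P2] Q2=[]
t=16-17: P3@Q0 runs 1, rem=0, completes. Q0=[] Q1=[P1,P2] Q2=[]
t=17-21: P1@Q1 runs 4, rem=0, completes. Q0=[] Q1=[P2] Q2=[]
t=21-25: P2@Q1 runs 4, rem=9, quantum used, demote→Q2. Q0=[] Q1=[] Q2=[P2]
t=25-33: P2@Q2 runs 8, rem=1, quantum used, demote→Q2. Q0=[] Q1=[] Q2=[P2]
t=33-34: P2@Q2 runs 1, rem=0, completes. Q0=[] Q1=[] Q2=[]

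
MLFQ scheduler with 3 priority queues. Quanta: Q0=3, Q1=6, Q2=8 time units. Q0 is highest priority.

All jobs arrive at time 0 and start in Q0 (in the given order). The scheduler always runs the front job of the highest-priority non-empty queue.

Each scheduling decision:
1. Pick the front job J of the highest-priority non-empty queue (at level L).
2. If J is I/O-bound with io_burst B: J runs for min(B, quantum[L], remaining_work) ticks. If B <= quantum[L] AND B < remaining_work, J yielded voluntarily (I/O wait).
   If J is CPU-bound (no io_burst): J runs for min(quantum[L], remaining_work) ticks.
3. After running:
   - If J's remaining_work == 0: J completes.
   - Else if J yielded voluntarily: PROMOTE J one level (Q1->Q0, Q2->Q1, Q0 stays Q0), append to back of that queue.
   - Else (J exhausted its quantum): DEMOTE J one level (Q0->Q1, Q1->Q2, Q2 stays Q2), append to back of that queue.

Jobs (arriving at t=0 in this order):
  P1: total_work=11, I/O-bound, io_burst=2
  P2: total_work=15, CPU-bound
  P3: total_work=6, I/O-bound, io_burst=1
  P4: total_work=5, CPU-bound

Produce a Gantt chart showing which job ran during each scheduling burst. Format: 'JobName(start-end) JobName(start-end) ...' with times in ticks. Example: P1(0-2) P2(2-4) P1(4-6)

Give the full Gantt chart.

Answer: P1(0-2) P2(2-5) P3(5-6) P4(6-9) P1(9-11) P3(11-12) P1(12-14) P3(14-15) P1(15-17) P3(17-18) P1(18-20) P3(20-21) P1(21-22) P3(22-23) P2(23-29) P4(29-31) P2(31-37)

Derivation:
t=0-2: P1@Q0 runs 2, rem=9, I/O yield, promote→Q0. Q0=[P2,P3,P4,P1] Q1=[] Q2=[]
t=2-5: P2@Q0 runs 3, rem=12, quantum used, demote→Q1. Q0=[P3,P4,P1] Q1=[P2] Q2=[]
t=5-6: P3@Q0 runs 1, rem=5, I/O yield, promote→Q0. Q0=[P4,P1,P3] Q1=[P2] Q2=[]
t=6-9: P4@Q0 runs 3, rem=2, quantum used, demote→Q1. Q0=[P1,P3] Q1=[P2,P4] Q2=[]
t=9-11: P1@Q0 runs 2, rem=7, I/O yield, promote→Q0. Q0=[P3,P1] Q1=[P2,P4] Q2=[]
t=11-12: P3@Q0 runs 1, rem=4, I/O yield, promote→Q0. Q0=[P1,P3] Q1=[P2,P4] Q2=[]
t=12-14: P1@Q0 runs 2, rem=5, I/O yield, promote→Q0. Q0=[P3,P1] Q1=[P2,P4] Q2=[]
t=14-15: P3@Q0 runs 1, rem=3, I/O yield, promote→Q0. Q0=[P1,P3] Q1=[P2,P4] Q2=[]
t=15-17: P1@Q0 runs 2, rem=3, I/O yield, promote→Q0. Q0=[P3,P1] Q1=[P2,P4] Q2=[]
t=17-18: P3@Q0 runs 1, rem=2, I/O yield, promote→Q0. Q0=[P1,P3] Q1=[P2,P4] Q2=[]
t=18-20: P1@Q0 runs 2, rem=1, I/O yield, promote→Q0. Q0=[P3,P1] Q1=[P2,P4] Q2=[]
t=20-21: P3@Q0 runs 1, rem=1, I/O yield, promote→Q0. Q0=[P1,P3] Q1=[P2,P4] Q2=[]
t=21-22: P1@Q0 runs 1, rem=0, completes. Q0=[P3] Q1=[P2,P4] Q2=[]
t=22-23: P3@Q0 runs 1, rem=0, completes. Q0=[] Q1=[P2,P4] Q2=[]
t=23-29: P2@Q1 runs 6, rem=6, quantum used, demote→Q2. Q0=[] Q1=[P4] Q2=[P2]
t=29-31: P4@Q1 runs 2, rem=0, completes. Q0=[] Q1=[] Q2=[P2]
t=31-37: P2@Q2 runs 6, rem=0, completes. Q0=[] Q1=[] Q2=[]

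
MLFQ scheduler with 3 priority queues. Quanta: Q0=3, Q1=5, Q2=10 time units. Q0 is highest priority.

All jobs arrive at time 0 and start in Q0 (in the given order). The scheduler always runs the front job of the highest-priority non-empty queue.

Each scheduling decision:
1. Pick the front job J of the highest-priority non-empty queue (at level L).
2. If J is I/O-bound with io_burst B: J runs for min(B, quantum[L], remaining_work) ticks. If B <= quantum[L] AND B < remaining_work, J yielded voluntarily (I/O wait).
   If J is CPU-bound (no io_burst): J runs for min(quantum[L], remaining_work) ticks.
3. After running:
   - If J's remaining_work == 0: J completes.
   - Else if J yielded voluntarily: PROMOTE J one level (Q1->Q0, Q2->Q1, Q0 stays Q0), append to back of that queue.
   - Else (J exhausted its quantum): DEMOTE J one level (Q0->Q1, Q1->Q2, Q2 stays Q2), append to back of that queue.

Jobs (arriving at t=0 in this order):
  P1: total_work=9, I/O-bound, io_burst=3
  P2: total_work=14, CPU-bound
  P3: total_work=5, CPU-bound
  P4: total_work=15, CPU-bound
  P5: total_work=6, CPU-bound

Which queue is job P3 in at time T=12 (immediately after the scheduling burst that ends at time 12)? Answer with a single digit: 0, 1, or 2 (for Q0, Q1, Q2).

Answer: 1

Derivation:
t=0-3: P1@Q0 runs 3, rem=6, I/O yield, promote→Q0. Q0=[P2,P3,P4,P5,P1] Q1=[] Q2=[]
t=3-6: P2@Q0 runs 3, rem=11, quantum used, demote→Q1. Q0=[P3,P4,P5,P1] Q1=[P2] Q2=[]
t=6-9: P3@Q0 runs 3, rem=2, quantum used, demote→Q1. Q0=[P4,P5,P1] Q1=[P2,P3] Q2=[]
t=9-12: P4@Q0 runs 3, rem=12, quantum used, demote→Q1. Q0=[P5,P1] Q1=[P2,P3,P4] Q2=[]
t=12-15: P5@Q0 runs 3, rem=3, quantum used, demote→Q1. Q0=[P1] Q1=[P2,P3,P4,P5] Q2=[]
t=15-18: P1@Q0 runs 3, rem=3, I/O yield, promote→Q0. Q0=[P1] Q1=[P2,P3,P4,P5] Q2=[]
t=18-21: P1@Q0 runs 3, rem=0, completes. Q0=[] Q1=[P2,P3,P4,P5] Q2=[]
t=21-26: P2@Q1 runs 5, rem=6, quantum used, demote→Q2. Q0=[] Q1=[P3,P4,P5] Q2=[P2]
t=26-28: P3@Q1 runs 2, rem=0, completes. Q0=[] Q1=[P4,P5] Q2=[P2]
t=28-33: P4@Q1 runs 5, rem=7, quantum used, demote→Q2. Q0=[] Q1=[P5] Q2=[P2,P4]
t=33-36: P5@Q1 runs 3, rem=0, completes. Q0=[] Q1=[] Q2=[P2,P4]
t=36-42: P2@Q2 runs 6, rem=0, completes. Q0=[] Q1=[] Q2=[P4]
t=42-49: P4@Q2 runs 7, rem=0, completes. Q0=[] Q1=[] Q2=[]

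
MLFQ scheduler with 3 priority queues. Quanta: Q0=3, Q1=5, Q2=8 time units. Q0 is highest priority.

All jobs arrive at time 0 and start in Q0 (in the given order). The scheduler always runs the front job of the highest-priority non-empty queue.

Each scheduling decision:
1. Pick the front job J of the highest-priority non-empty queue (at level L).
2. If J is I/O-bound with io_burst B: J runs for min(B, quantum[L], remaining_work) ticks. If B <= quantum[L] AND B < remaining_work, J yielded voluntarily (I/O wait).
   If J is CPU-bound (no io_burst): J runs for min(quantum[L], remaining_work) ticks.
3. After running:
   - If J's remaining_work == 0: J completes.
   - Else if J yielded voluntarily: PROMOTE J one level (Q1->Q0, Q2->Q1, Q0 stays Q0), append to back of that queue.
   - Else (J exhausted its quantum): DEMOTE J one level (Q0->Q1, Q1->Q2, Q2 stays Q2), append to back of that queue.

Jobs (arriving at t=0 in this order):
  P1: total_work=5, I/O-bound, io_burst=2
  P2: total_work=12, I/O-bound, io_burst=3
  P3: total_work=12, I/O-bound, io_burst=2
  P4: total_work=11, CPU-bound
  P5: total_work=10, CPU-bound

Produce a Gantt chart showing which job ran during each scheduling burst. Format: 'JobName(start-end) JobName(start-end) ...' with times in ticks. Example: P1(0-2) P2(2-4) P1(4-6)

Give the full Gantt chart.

Answer: P1(0-2) P2(2-5) P3(5-7) P4(7-10) P5(10-13) P1(13-15) P2(15-18) P3(18-20) P1(20-21) P2(21-24) P3(24-26) P2(26-29) P3(29-31) P3(31-33) P3(33-35) P4(35-40) P5(40-45) P4(45-48) P5(48-50)

Derivation:
t=0-2: P1@Q0 runs 2, rem=3, I/O yield, promote→Q0. Q0=[P2,P3,P4,P5,P1] Q1=[] Q2=[]
t=2-5: P2@Q0 runs 3, rem=9, I/O yield, promote→Q0. Q0=[P3,P4,P5,P1,P2] Q1=[] Q2=[]
t=5-7: P3@Q0 runs 2, rem=10, I/O yield, promote→Q0. Q0=[P4,P5,P1,P2,P3] Q1=[] Q2=[]
t=7-10: P4@Q0 runs 3, rem=8, quantum used, demote→Q1. Q0=[P5,P1,P2,P3] Q1=[P4] Q2=[]
t=10-13: P5@Q0 runs 3, rem=7, quantum used, demote→Q1. Q0=[P1,P2,P3] Q1=[P4,P5] Q2=[]
t=13-15: P1@Q0 runs 2, rem=1, I/O yield, promote→Q0. Q0=[P2,P3,P1] Q1=[P4,P5] Q2=[]
t=15-18: P2@Q0 runs 3, rem=6, I/O yield, promote→Q0. Q0=[P3,P1,P2] Q1=[P4,P5] Q2=[]
t=18-20: P3@Q0 runs 2, rem=8, I/O yield, promote→Q0. Q0=[P1,P2,P3] Q1=[P4,P5] Q2=[]
t=20-21: P1@Q0 runs 1, rem=0, completes. Q0=[P2,P3] Q1=[P4,P5] Q2=[]
t=21-24: P2@Q0 runs 3, rem=3, I/O yield, promote→Q0. Q0=[P3,P2] Q1=[P4,P5] Q2=[]
t=24-26: P3@Q0 runs 2, rem=6, I/O yield, promote→Q0. Q0=[P2,P3] Q1=[P4,P5] Q2=[]
t=26-29: P2@Q0 runs 3, rem=0, completes. Q0=[P3] Q1=[P4,P5] Q2=[]
t=29-31: P3@Q0 runs 2, rem=4, I/O yield, promote→Q0. Q0=[P3] Q1=[P4,P5] Q2=[]
t=31-33: P3@Q0 runs 2, rem=2, I/O yield, promote→Q0. Q0=[P3] Q1=[P4,P5] Q2=[]
t=33-35: P3@Q0 runs 2, rem=0, completes. Q0=[] Q1=[P4,P5] Q2=[]
t=35-40: P4@Q1 runs 5, rem=3, quantum used, demote→Q2. Q0=[] Q1=[P5] Q2=[P4]
t=40-45: P5@Q1 runs 5, rem=2, quantum used, demote→Q2. Q0=[] Q1=[] Q2=[P4,P5]
t=45-48: P4@Q2 runs 3, rem=0, completes. Q0=[] Q1=[] Q2=[P5]
t=48-50: P5@Q2 runs 2, rem=0, completes. Q0=[] Q1=[] Q2=[]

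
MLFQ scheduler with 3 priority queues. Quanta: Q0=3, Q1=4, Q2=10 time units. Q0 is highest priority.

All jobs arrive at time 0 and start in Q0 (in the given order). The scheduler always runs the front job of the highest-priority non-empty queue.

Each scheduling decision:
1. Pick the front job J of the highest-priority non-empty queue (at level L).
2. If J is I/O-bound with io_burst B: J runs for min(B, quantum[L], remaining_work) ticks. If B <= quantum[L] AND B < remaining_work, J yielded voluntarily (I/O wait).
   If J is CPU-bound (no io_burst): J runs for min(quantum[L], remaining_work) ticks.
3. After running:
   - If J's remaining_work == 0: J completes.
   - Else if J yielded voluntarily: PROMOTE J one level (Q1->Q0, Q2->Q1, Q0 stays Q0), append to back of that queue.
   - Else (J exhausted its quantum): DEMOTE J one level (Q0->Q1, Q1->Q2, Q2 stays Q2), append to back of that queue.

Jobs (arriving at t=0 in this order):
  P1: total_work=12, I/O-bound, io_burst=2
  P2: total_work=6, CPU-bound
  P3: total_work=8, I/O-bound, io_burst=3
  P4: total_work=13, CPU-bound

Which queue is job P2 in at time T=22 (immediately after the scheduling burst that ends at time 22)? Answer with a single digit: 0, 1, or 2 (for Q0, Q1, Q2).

t=0-2: P1@Q0 runs 2, rem=10, I/O yield, promote→Q0. Q0=[P2,P3,P4,P1] Q1=[] Q2=[]
t=2-5: P2@Q0 runs 3, rem=3, quantum used, demote→Q1. Q0=[P3,P4,P1] Q1=[P2] Q2=[]
t=5-8: P3@Q0 runs 3, rem=5, I/O yield, promote→Q0. Q0=[P4,P1,P3] Q1=[P2] Q2=[]
t=8-11: P4@Q0 runs 3, rem=10, quantum used, demote→Q1. Q0=[P1,P3] Q1=[P2,P4] Q2=[]
t=11-13: P1@Q0 runs 2, rem=8, I/O yield, promote→Q0. Q0=[P3,P1] Q1=[P2,P4] Q2=[]
t=13-16: P3@Q0 runs 3, rem=2, I/O yield, promote→Q0. Q0=[P1,P3] Q1=[P2,P4] Q2=[]
t=16-18: P1@Q0 runs 2, rem=6, I/O yield, promote→Q0. Q0=[P3,P1] Q1=[P2,P4] Q2=[]
t=18-20: P3@Q0 runs 2, rem=0, completes. Q0=[P1] Q1=[P2,P4] Q2=[]
t=20-22: P1@Q0 runs 2, rem=4, I/O yield, promote→Q0. Q0=[P1] Q1=[P2,P4] Q2=[]
t=22-24: P1@Q0 runs 2, rem=2, I/O yield, promote→Q0. Q0=[P1] Q1=[P2,P4] Q2=[]
t=24-26: P1@Q0 runs 2, rem=0, completes. Q0=[] Q1=[P2,P4] Q2=[]
t=26-29: P2@Q1 runs 3, rem=0, completes. Q0=[] Q1=[P4] Q2=[]
t=29-33: P4@Q1 runs 4, rem=6, quantum used, demote→Q2. Q0=[] Q1=[] Q2=[P4]
t=33-39: P4@Q2 runs 6, rem=0, completes. Q0=[] Q1=[] Q2=[]

Answer: 1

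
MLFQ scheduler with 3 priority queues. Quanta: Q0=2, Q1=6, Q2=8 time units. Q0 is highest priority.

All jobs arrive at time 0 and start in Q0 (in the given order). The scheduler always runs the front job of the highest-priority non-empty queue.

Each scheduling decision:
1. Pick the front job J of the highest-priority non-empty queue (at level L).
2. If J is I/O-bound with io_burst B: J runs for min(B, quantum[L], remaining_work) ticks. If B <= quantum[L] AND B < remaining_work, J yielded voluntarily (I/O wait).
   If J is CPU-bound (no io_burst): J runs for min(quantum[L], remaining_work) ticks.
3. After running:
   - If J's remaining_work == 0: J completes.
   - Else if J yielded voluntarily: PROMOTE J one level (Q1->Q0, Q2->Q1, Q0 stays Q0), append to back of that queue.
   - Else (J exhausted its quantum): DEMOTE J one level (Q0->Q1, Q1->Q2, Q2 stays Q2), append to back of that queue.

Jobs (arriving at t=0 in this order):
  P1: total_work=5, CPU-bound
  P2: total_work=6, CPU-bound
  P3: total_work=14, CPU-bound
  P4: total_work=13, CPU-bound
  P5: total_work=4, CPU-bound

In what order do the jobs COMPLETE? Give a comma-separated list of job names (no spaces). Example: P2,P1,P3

t=0-2: P1@Q0 runs 2, rem=3, quantum used, demote→Q1. Q0=[P2,P3,P4,P5] Q1=[P1] Q2=[]
t=2-4: P2@Q0 runs 2, rem=4, quantum used, demote→Q1. Q0=[P3,P4,P5] Q1=[P1,P2] Q2=[]
t=4-6: P3@Q0 runs 2, rem=12, quantum used, demote→Q1. Q0=[P4,P5] Q1=[P1,P2,P3] Q2=[]
t=6-8: P4@Q0 runs 2, rem=11, quantum used, demote→Q1. Q0=[P5] Q1=[P1,P2,P3,P4] Q2=[]
t=8-10: P5@Q0 runs 2, rem=2, quantum used, demote→Q1. Q0=[] Q1=[P1,P2,P3,P4,P5] Q2=[]
t=10-13: P1@Q1 runs 3, rem=0, completes. Q0=[] Q1=[P2,P3,P4,P5] Q2=[]
t=13-17: P2@Q1 runs 4, rem=0, completes. Q0=[] Q1=[P3,P4,P5] Q2=[]
t=17-23: P3@Q1 runs 6, rem=6, quantum used, demote→Q2. Q0=[] Q1=[P4,P5] Q2=[P3]
t=23-29: P4@Q1 runs 6, rem=5, quantum used, demote→Q2. Q0=[] Q1=[P5] Q2=[P3,P4]
t=29-31: P5@Q1 runs 2, rem=0, completes. Q0=[] Q1=[] Q2=[P3,P4]
t=31-37: P3@Q2 runs 6, rem=0, completes. Q0=[] Q1=[] Q2=[P4]
t=37-42: P4@Q2 runs 5, rem=0, completes. Q0=[] Q1=[] Q2=[]

Answer: P1,P2,P5,P3,P4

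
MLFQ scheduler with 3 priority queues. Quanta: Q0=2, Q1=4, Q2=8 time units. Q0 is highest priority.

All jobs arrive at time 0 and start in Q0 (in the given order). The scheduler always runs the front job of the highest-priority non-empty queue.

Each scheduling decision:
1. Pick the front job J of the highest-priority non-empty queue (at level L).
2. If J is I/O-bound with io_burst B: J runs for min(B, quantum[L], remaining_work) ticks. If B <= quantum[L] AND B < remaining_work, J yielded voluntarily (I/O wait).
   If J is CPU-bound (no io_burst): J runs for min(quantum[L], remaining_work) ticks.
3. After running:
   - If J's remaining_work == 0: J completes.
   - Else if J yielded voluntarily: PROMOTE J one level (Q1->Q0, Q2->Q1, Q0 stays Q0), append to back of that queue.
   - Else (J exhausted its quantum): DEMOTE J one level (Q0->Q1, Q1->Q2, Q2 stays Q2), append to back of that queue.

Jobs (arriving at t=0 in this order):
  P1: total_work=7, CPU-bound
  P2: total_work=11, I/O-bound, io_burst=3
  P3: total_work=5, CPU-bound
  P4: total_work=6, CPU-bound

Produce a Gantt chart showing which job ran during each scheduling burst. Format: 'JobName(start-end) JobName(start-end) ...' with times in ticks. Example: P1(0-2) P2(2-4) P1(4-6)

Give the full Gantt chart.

t=0-2: P1@Q0 runs 2, rem=5, quantum used, demote→Q1. Q0=[P2,P3,P4] Q1=[P1] Q2=[]
t=2-4: P2@Q0 runs 2, rem=9, quantum used, demote→Q1. Q0=[P3,P4] Q1=[P1,P2] Q2=[]
t=4-6: P3@Q0 runs 2, rem=3, quantum used, demote→Q1. Q0=[P4] Q1=[P1,P2,P3] Q2=[]
t=6-8: P4@Q0 runs 2, rem=4, quantum used, demote→Q1. Q0=[] Q1=[P1,P2,P3,P4] Q2=[]
t=8-12: P1@Q1 runs 4, rem=1, quantum used, demote→Q2. Q0=[] Q1=[P2,P3,P4] Q2=[P1]
t=12-15: P2@Q1 runs 3, rem=6, I/O yield, promote→Q0. Q0=[P2] Q1=[P3,P4] Q2=[P1]
t=15-17: P2@Q0 runs 2, rem=4, quantum used, demote→Q1. Q0=[] Q1=[P3,P4,P2] Q2=[P1]
t=17-20: P3@Q1 runs 3, rem=0, completes. Q0=[] Q1=[P4,P2] Q2=[P1]
t=20-24: P4@Q1 runs 4, rem=0, completes. Q0=[] Q1=[P2] Q2=[P1]
t=24-27: P2@Q1 runs 3, rem=1, I/O yield, promote→Q0. Q0=[P2] Q1=[] Q2=[P1]
t=27-28: P2@Q0 runs 1, rem=0, completes. Q0=[] Q1=[] Q2=[P1]
t=28-29: P1@Q2 runs 1, rem=0, completes. Q0=[] Q1=[] Q2=[]

Answer: P1(0-2) P2(2-4) P3(4-6) P4(6-8) P1(8-12) P2(12-15) P2(15-17) P3(17-20) P4(20-24) P2(24-27) P2(27-28) P1(28-29)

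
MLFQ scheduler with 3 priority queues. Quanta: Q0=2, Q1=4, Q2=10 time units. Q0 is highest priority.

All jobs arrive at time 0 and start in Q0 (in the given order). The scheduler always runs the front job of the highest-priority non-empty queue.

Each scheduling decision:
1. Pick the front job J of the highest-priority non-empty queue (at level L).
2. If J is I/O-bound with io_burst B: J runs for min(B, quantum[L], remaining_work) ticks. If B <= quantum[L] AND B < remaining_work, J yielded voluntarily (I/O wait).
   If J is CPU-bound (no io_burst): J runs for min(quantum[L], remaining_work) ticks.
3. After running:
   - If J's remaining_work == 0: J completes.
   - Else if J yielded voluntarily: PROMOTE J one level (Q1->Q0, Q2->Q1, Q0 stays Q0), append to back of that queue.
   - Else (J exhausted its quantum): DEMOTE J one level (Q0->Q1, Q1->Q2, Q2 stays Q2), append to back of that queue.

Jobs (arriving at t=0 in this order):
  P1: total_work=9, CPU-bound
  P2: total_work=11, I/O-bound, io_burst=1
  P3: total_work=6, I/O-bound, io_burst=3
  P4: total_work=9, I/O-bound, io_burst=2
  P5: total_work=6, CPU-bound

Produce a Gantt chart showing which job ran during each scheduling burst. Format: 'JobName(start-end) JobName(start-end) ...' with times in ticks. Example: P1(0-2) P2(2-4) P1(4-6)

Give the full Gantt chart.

Answer: P1(0-2) P2(2-3) P3(3-5) P4(5-7) P5(7-9) P2(9-10) P4(10-12) P2(12-13) P4(13-15) P2(15-16) P4(16-18) P2(18-19) P4(19-20) P2(20-21) P2(21-22) P2(22-23) P2(23-24) P2(24-25) P2(25-26) P1(26-30) P3(30-33) P3(33-34) P5(34-38) P1(38-41)

Derivation:
t=0-2: P1@Q0 runs 2, rem=7, quantum used, demote→Q1. Q0=[P2,P3,P4,P5] Q1=[P1] Q2=[]
t=2-3: P2@Q0 runs 1, rem=10, I/O yield, promote→Q0. Q0=[P3,P4,P5,P2] Q1=[P1] Q2=[]
t=3-5: P3@Q0 runs 2, rem=4, quantum used, demote→Q1. Q0=[P4,P5,P2] Q1=[P1,P3] Q2=[]
t=5-7: P4@Q0 runs 2, rem=7, I/O yield, promote→Q0. Q0=[P5,P2,P4] Q1=[P1,P3] Q2=[]
t=7-9: P5@Q0 runs 2, rem=4, quantum used, demote→Q1. Q0=[P2,P4] Q1=[P1,P3,P5] Q2=[]
t=9-10: P2@Q0 runs 1, rem=9, I/O yield, promote→Q0. Q0=[P4,P2] Q1=[P1,P3,P5] Q2=[]
t=10-12: P4@Q0 runs 2, rem=5, I/O yield, promote→Q0. Q0=[P2,P4] Q1=[P1,P3,P5] Q2=[]
t=12-13: P2@Q0 runs 1, rem=8, I/O yield, promote→Q0. Q0=[P4,P2] Q1=[P1,P3,P5] Q2=[]
t=13-15: P4@Q0 runs 2, rem=3, I/O yield, promote→Q0. Q0=[P2,P4] Q1=[P1,P3,P5] Q2=[]
t=15-16: P2@Q0 runs 1, rem=7, I/O yield, promote→Q0. Q0=[P4,P2] Q1=[P1,P3,P5] Q2=[]
t=16-18: P4@Q0 runs 2, rem=1, I/O yield, promote→Q0. Q0=[P2,P4] Q1=[P1,P3,P5] Q2=[]
t=18-19: P2@Q0 runs 1, rem=6, I/O yield, promote→Q0. Q0=[P4,P2] Q1=[P1,P3,P5] Q2=[]
t=19-20: P4@Q0 runs 1, rem=0, completes. Q0=[P2] Q1=[P1,P3,P5] Q2=[]
t=20-21: P2@Q0 runs 1, rem=5, I/O yield, promote→Q0. Q0=[P2] Q1=[P1,P3,P5] Q2=[]
t=21-22: P2@Q0 runs 1, rem=4, I/O yield, promote→Q0. Q0=[P2] Q1=[P1,P3,P5] Q2=[]
t=22-23: P2@Q0 runs 1, rem=3, I/O yield, promote→Q0. Q0=[P2] Q1=[P1,P3,P5] Q2=[]
t=23-24: P2@Q0 runs 1, rem=2, I/O yield, promote→Q0. Q0=[P2] Q1=[P1,P3,P5] Q2=[]
t=24-25: P2@Q0 runs 1, rem=1, I/O yield, promote→Q0. Q0=[P2] Q1=[P1,P3,P5] Q2=[]
t=25-26: P2@Q0 runs 1, rem=0, completes. Q0=[] Q1=[P1,P3,P5] Q2=[]
t=26-30: P1@Q1 runs 4, rem=3, quantum used, demote→Q2. Q0=[] Q1=[P3,P5] Q2=[P1]
t=30-33: P3@Q1 runs 3, rem=1, I/O yield, promote→Q0. Q0=[P3] Q1=[P5] Q2=[P1]
t=33-34: P3@Q0 runs 1, rem=0, completes. Q0=[] Q1=[P5] Q2=[P1]
t=34-38: P5@Q1 runs 4, rem=0, completes. Q0=[] Q1=[] Q2=[P1]
t=38-41: P1@Q2 runs 3, rem=0, completes. Q0=[] Q1=[] Q2=[]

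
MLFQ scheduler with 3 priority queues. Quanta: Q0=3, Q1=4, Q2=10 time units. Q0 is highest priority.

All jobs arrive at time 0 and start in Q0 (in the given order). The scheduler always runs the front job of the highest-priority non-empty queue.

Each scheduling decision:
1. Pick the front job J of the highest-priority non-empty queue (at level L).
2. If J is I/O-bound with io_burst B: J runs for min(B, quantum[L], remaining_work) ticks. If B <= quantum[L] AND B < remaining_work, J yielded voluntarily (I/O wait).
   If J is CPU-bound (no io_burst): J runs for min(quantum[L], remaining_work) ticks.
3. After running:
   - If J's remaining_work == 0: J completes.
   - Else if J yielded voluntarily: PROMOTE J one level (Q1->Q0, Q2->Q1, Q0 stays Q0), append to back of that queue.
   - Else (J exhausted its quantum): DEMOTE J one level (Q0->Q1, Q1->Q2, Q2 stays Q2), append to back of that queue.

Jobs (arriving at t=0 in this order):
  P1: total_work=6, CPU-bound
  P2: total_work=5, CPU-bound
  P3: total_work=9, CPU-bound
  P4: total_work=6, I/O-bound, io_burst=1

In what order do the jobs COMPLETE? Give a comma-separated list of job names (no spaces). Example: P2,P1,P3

Answer: P4,P1,P2,P3

Derivation:
t=0-3: P1@Q0 runs 3, rem=3, quantum used, demote→Q1. Q0=[P2,P3,P4] Q1=[P1] Q2=[]
t=3-6: P2@Q0 runs 3, rem=2, quantum used, demote→Q1. Q0=[P3,P4] Q1=[P1,P2] Q2=[]
t=6-9: P3@Q0 runs 3, rem=6, quantum used, demote→Q1. Q0=[P4] Q1=[P1,P2,P3] Q2=[]
t=9-10: P4@Q0 runs 1, rem=5, I/O yield, promote→Q0. Q0=[P4] Q1=[P1,P2,P3] Q2=[]
t=10-11: P4@Q0 runs 1, rem=4, I/O yield, promote→Q0. Q0=[P4] Q1=[P1,P2,P3] Q2=[]
t=11-12: P4@Q0 runs 1, rem=3, I/O yield, promote→Q0. Q0=[P4] Q1=[P1,P2,P3] Q2=[]
t=12-13: P4@Q0 runs 1, rem=2, I/O yield, promote→Q0. Q0=[P4] Q1=[P1,P2,P3] Q2=[]
t=13-14: P4@Q0 runs 1, rem=1, I/O yield, promote→Q0. Q0=[P4] Q1=[P1,P2,P3] Q2=[]
t=14-15: P4@Q0 runs 1, rem=0, completes. Q0=[] Q1=[P1,P2,P3] Q2=[]
t=15-18: P1@Q1 runs 3, rem=0, completes. Q0=[] Q1=[P2,P3] Q2=[]
t=18-20: P2@Q1 runs 2, rem=0, completes. Q0=[] Q1=[P3] Q2=[]
t=20-24: P3@Q1 runs 4, rem=2, quantum used, demote→Q2. Q0=[] Q1=[] Q2=[P3]
t=24-26: P3@Q2 runs 2, rem=0, completes. Q0=[] Q1=[] Q2=[]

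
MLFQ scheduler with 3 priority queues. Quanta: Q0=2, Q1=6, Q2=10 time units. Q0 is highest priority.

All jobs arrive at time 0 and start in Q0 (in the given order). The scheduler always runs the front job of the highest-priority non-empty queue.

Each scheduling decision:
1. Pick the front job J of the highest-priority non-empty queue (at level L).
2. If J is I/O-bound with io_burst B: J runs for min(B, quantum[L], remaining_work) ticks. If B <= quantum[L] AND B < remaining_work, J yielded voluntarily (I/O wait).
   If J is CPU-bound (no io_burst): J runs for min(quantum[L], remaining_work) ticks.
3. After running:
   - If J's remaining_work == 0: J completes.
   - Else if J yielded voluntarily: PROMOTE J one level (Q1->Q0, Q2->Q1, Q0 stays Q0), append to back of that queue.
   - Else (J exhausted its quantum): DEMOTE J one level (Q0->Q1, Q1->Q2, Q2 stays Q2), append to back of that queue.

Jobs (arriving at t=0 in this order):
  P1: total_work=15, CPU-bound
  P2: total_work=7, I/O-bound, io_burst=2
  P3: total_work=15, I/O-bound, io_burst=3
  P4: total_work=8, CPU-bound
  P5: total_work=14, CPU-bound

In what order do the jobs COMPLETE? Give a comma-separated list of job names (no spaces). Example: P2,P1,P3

Answer: P2,P4,P3,P1,P5

Derivation:
t=0-2: P1@Q0 runs 2, rem=13, quantum used, demote→Q1. Q0=[P2,P3,P4,P5] Q1=[P1] Q2=[]
t=2-4: P2@Q0 runs 2, rem=5, I/O yield, promote→Q0. Q0=[P3,P4,P5,P2] Q1=[P1] Q2=[]
t=4-6: P3@Q0 runs 2, rem=13, quantum used, demote→Q1. Q0=[P4,P5,P2] Q1=[P1,P3] Q2=[]
t=6-8: P4@Q0 runs 2, rem=6, quantum used, demote→Q1. Q0=[P5,P2] Q1=[P1,P3,P4] Q2=[]
t=8-10: P5@Q0 runs 2, rem=12, quantum used, demote→Q1. Q0=[P2] Q1=[P1,P3,P4,P5] Q2=[]
t=10-12: P2@Q0 runs 2, rem=3, I/O yield, promote→Q0. Q0=[P2] Q1=[P1,P3,P4,P5] Q2=[]
t=12-14: P2@Q0 runs 2, rem=1, I/O yield, promote→Q0. Q0=[P2] Q1=[P1,P3,P4,P5] Q2=[]
t=14-15: P2@Q0 runs 1, rem=0, completes. Q0=[] Q1=[P1,P3,P4,P5] Q2=[]
t=15-21: P1@Q1 runs 6, rem=7, quantum used, demote→Q2. Q0=[] Q1=[P3,P4,P5] Q2=[P1]
t=21-24: P3@Q1 runs 3, rem=10, I/O yield, promote→Q0. Q0=[P3] Q1=[P4,P5] Q2=[P1]
t=24-26: P3@Q0 runs 2, rem=8, quantum used, demote→Q1. Q0=[] Q1=[P4,P5,P3] Q2=[P1]
t=26-32: P4@Q1 runs 6, rem=0, completes. Q0=[] Q1=[P5,P3] Q2=[P1]
t=32-38: P5@Q1 runs 6, rem=6, quantum used, demote→Q2. Q0=[] Q1=[P3] Q2=[P1,P5]
t=38-41: P3@Q1 runs 3, rem=5, I/O yield, promote→Q0. Q0=[P3] Q1=[] Q2=[P1,P5]
t=41-43: P3@Q0 runs 2, rem=3, quantum used, demote→Q1. Q0=[] Q1=[P3] Q2=[P1,P5]
t=43-46: P3@Q1 runs 3, rem=0, completes. Q0=[] Q1=[] Q2=[P1,P5]
t=46-53: P1@Q2 runs 7, rem=0, completes. Q0=[] Q1=[] Q2=[P5]
t=53-59: P5@Q2 runs 6, rem=0, completes. Q0=[] Q1=[] Q2=[]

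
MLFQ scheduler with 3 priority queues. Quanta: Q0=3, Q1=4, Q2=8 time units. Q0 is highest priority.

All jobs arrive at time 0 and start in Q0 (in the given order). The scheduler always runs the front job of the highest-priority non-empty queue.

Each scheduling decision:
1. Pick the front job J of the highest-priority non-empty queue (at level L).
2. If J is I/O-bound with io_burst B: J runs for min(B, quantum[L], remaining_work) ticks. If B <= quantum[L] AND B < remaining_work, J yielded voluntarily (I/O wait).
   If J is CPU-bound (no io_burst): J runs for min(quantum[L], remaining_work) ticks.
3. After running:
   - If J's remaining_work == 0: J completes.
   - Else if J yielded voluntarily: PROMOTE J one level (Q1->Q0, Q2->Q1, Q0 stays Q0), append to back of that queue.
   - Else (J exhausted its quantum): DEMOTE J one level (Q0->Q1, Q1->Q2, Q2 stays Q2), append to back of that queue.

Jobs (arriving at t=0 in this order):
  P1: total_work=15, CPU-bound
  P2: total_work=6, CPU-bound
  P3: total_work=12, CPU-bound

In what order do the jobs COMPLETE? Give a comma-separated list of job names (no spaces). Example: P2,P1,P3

Answer: P2,P1,P3

Derivation:
t=0-3: P1@Q0 runs 3, rem=12, quantum used, demote→Q1. Q0=[P2,P3] Q1=[P1] Q2=[]
t=3-6: P2@Q0 runs 3, rem=3, quantum used, demote→Q1. Q0=[P3] Q1=[P1,P2] Q2=[]
t=6-9: P3@Q0 runs 3, rem=9, quantum used, demote→Q1. Q0=[] Q1=[P1,P2,P3] Q2=[]
t=9-13: P1@Q1 runs 4, rem=8, quantum used, demote→Q2. Q0=[] Q1=[P2,P3] Q2=[P1]
t=13-16: P2@Q1 runs 3, rem=0, completes. Q0=[] Q1=[P3] Q2=[P1]
t=16-20: P3@Q1 runs 4, rem=5, quantum used, demote→Q2. Q0=[] Q1=[] Q2=[P1,P3]
t=20-28: P1@Q2 runs 8, rem=0, completes. Q0=[] Q1=[] Q2=[P3]
t=28-33: P3@Q2 runs 5, rem=0, completes. Q0=[] Q1=[] Q2=[]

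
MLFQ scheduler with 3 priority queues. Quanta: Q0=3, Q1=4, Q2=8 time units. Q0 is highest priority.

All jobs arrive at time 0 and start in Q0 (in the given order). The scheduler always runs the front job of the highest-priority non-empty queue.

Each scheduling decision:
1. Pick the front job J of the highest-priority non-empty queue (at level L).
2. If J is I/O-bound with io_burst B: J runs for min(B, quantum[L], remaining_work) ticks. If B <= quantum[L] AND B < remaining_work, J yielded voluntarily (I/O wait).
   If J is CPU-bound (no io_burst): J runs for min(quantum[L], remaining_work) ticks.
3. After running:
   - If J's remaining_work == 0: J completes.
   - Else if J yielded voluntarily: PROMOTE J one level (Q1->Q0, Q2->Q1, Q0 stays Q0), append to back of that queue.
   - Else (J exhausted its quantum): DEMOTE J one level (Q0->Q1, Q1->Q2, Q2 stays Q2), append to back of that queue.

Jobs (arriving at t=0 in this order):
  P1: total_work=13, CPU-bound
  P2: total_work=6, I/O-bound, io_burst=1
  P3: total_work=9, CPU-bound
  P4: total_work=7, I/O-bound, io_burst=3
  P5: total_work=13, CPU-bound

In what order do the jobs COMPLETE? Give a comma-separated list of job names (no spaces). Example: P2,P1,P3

t=0-3: P1@Q0 runs 3, rem=10, quantum used, demote→Q1. Q0=[P2,P3,P4,P5] Q1=[P1] Q2=[]
t=3-4: P2@Q0 runs 1, rem=5, I/O yield, promote→Q0. Q0=[P3,P4,P5,P2] Q1=[P1] Q2=[]
t=4-7: P3@Q0 runs 3, rem=6, quantum used, demote→Q1. Q0=[P4,P5,P2] Q1=[P1,P3] Q2=[]
t=7-10: P4@Q0 runs 3, rem=4, I/O yield, promote→Q0. Q0=[P5,P2,P4] Q1=[P1,P3] Q2=[]
t=10-13: P5@Q0 runs 3, rem=10, quantum used, demote→Q1. Q0=[P2,P4] Q1=[P1,P3,P5] Q2=[]
t=13-14: P2@Q0 runs 1, rem=4, I/O yield, promote→Q0. Q0=[P4,P2] Q1=[P1,P3,P5] Q2=[]
t=14-17: P4@Q0 runs 3, rem=1, I/O yield, promote→Q0. Q0=[P2,P4] Q1=[P1,P3,P5] Q2=[]
t=17-18: P2@Q0 runs 1, rem=3, I/O yield, promote→Q0. Q0=[P4,P2] Q1=[P1,P3,P5] Q2=[]
t=18-19: P4@Q0 runs 1, rem=0, completes. Q0=[P2] Q1=[P1,P3,P5] Q2=[]
t=19-20: P2@Q0 runs 1, rem=2, I/O yield, promote→Q0. Q0=[P2] Q1=[P1,P3,P5] Q2=[]
t=20-21: P2@Q0 runs 1, rem=1, I/O yield, promote→Q0. Q0=[P2] Q1=[P1,P3,P5] Q2=[]
t=21-22: P2@Q0 runs 1, rem=0, completes. Q0=[] Q1=[P1,P3,P5] Q2=[]
t=22-26: P1@Q1 runs 4, rem=6, quantum used, demote→Q2. Q0=[] Q1=[P3,P5] Q2=[P1]
t=26-30: P3@Q1 runs 4, rem=2, quantum used, demote→Q2. Q0=[] Q1=[P5] Q2=[P1,P3]
t=30-34: P5@Q1 runs 4, rem=6, quantum used, demote→Q2. Q0=[] Q1=[] Q2=[P1,P3,P5]
t=34-40: P1@Q2 runs 6, rem=0, completes. Q0=[] Q1=[] Q2=[P3,P5]
t=40-42: P3@Q2 runs 2, rem=0, completes. Q0=[] Q1=[] Q2=[P5]
t=42-48: P5@Q2 runs 6, rem=0, completes. Q0=[] Q1=[] Q2=[]

Answer: P4,P2,P1,P3,P5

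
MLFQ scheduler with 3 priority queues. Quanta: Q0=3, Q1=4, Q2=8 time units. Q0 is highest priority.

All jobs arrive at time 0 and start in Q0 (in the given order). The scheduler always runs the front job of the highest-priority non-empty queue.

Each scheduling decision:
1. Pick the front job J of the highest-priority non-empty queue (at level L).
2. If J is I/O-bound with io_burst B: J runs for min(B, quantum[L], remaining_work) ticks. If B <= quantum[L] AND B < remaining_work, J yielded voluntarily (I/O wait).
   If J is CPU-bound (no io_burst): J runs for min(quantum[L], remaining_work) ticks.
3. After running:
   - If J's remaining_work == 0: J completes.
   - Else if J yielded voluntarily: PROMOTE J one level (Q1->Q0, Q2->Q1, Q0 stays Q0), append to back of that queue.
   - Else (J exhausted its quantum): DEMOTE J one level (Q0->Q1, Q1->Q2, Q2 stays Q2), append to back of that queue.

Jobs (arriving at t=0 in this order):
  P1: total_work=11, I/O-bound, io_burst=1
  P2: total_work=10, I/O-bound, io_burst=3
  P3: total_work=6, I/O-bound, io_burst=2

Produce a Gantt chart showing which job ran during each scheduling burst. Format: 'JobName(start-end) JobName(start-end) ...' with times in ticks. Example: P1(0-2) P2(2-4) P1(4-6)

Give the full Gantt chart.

t=0-1: P1@Q0 runs 1, rem=10, I/O yield, promote→Q0. Q0=[P2,P3,P1] Q1=[] Q2=[]
t=1-4: P2@Q0 runs 3, rem=7, I/O yield, promote→Q0. Q0=[P3,P1,P2] Q1=[] Q2=[]
t=4-6: P3@Q0 runs 2, rem=4, I/O yield, promote→Q0. Q0=[P1,P2,P3] Q1=[] Q2=[]
t=6-7: P1@Q0 runs 1, rem=9, I/O yield, promote→Q0. Q0=[P2,P3,P1] Q1=[] Q2=[]
t=7-10: P2@Q0 runs 3, rem=4, I/O yield, promote→Q0. Q0=[P3,P1,P2] Q1=[] Q2=[]
t=10-12: P3@Q0 runs 2, rem=2, I/O yield, promote→Q0. Q0=[P1,P2,P3] Q1=[] Q2=[]
t=12-13: P1@Q0 runs 1, rem=8, I/O yield, promote→Q0. Q0=[P2,P3,P1] Q1=[] Q2=[]
t=13-16: P2@Q0 runs 3, rem=1, I/O yield, promote→Q0. Q0=[P3,P1,P2] Q1=[] Q2=[]
t=16-18: P3@Q0 runs 2, rem=0, completes. Q0=[P1,P2] Q1=[] Q2=[]
t=18-19: P1@Q0 runs 1, rem=7, I/O yield, promote→Q0. Q0=[P2,P1] Q1=[] Q2=[]
t=19-20: P2@Q0 runs 1, rem=0, completes. Q0=[P1] Q1=[] Q2=[]
t=20-21: P1@Q0 runs 1, rem=6, I/O yield, promote→Q0. Q0=[P1] Q1=[] Q2=[]
t=21-22: P1@Q0 runs 1, rem=5, I/O yield, promote→Q0. Q0=[P1] Q1=[] Q2=[]
t=22-23: P1@Q0 runs 1, rem=4, I/O yield, promote→Q0. Q0=[P1] Q1=[] Q2=[]
t=23-24: P1@Q0 runs 1, rem=3, I/O yield, promote→Q0. Q0=[P1] Q1=[] Q2=[]
t=24-25: P1@Q0 runs 1, rem=2, I/O yield, promote→Q0. Q0=[P1] Q1=[] Q2=[]
t=25-26: P1@Q0 runs 1, rem=1, I/O yield, promote→Q0. Q0=[P1] Q1=[] Q2=[]
t=26-27: P1@Q0 runs 1, rem=0, completes. Q0=[] Q1=[] Q2=[]

Answer: P1(0-1) P2(1-4) P3(4-6) P1(6-7) P2(7-10) P3(10-12) P1(12-13) P2(13-16) P3(16-18) P1(18-19) P2(19-20) P1(20-21) P1(21-22) P1(22-23) P1(23-24) P1(24-25) P1(25-26) P1(26-27)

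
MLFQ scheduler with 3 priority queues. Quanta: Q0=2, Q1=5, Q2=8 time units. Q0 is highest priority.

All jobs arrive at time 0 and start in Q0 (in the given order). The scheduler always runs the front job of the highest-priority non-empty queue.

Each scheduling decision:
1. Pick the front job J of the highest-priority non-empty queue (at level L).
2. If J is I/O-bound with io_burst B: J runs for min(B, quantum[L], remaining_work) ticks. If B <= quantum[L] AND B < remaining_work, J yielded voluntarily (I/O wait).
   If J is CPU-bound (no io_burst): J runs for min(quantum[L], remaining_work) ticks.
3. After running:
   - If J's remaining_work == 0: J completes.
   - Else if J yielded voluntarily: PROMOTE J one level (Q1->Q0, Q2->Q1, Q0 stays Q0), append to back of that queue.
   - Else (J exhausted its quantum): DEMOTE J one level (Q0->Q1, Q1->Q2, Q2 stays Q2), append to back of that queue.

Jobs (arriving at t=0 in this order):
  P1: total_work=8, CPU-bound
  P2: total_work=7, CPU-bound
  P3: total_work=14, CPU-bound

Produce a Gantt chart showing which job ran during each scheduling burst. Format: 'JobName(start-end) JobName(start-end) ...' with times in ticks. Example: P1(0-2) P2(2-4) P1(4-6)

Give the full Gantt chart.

t=0-2: P1@Q0 runs 2, rem=6, quantum used, demote→Q1. Q0=[P2,P3] Q1=[P1] Q2=[]
t=2-4: P2@Q0 runs 2, rem=5, quantum used, demote→Q1. Q0=[P3] Q1=[P1,P2] Q2=[]
t=4-6: P3@Q0 runs 2, rem=12, quantum used, demote→Q1. Q0=[] Q1=[P1,P2,P3] Q2=[]
t=6-11: P1@Q1 runs 5, rem=1, quantum used, demote→Q2. Q0=[] Q1=[P2,P3] Q2=[P1]
t=11-16: P2@Q1 runs 5, rem=0, completes. Q0=[] Q1=[P3] Q2=[P1]
t=16-21: P3@Q1 runs 5, rem=7, quantum used, demote→Q2. Q0=[] Q1=[] Q2=[P1,P3]
t=21-22: P1@Q2 runs 1, rem=0, completes. Q0=[] Q1=[] Q2=[P3]
t=22-29: P3@Q2 runs 7, rem=0, completes. Q0=[] Q1=[] Q2=[]

Answer: P1(0-2) P2(2-4) P3(4-6) P1(6-11) P2(11-16) P3(16-21) P1(21-22) P3(22-29)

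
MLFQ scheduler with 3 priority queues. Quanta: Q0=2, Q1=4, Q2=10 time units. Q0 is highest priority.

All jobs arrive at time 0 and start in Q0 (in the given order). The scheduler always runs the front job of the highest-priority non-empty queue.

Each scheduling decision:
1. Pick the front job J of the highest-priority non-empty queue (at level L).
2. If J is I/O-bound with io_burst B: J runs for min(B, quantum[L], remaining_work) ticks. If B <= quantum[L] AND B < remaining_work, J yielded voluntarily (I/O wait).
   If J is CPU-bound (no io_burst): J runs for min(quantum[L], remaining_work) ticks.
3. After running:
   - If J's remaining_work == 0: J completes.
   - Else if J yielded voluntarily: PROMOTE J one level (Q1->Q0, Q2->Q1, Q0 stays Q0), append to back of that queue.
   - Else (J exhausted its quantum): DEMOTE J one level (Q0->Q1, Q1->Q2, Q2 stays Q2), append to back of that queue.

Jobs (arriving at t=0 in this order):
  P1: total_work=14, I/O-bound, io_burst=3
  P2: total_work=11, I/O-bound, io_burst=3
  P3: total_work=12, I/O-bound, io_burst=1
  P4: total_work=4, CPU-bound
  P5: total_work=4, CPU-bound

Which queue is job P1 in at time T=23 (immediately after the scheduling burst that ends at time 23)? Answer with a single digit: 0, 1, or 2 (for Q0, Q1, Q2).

Answer: 0

Derivation:
t=0-2: P1@Q0 runs 2, rem=12, quantum used, demote→Q1. Q0=[P2,P3,P4,P5] Q1=[P1] Q2=[]
t=2-4: P2@Q0 runs 2, rem=9, quantum used, demote→Q1. Q0=[P3,P4,P5] Q1=[P1,P2] Q2=[]
t=4-5: P3@Q0 runs 1, rem=11, I/O yield, promote→Q0. Q0=[P4,P5,P3] Q1=[P1,P2] Q2=[]
t=5-7: P4@Q0 runs 2, rem=2, quantum used, demote→Q1. Q0=[P5,P3] Q1=[P1,P2,P4] Q2=[]
t=7-9: P5@Q0 runs 2, rem=2, quantum used, demote→Q1. Q0=[P3] Q1=[P1,P2,P4,P5] Q2=[]
t=9-10: P3@Q0 runs 1, rem=10, I/O yield, promote→Q0. Q0=[P3] Q1=[P1,P2,P4,P5] Q2=[]
t=10-11: P3@Q0 runs 1, rem=9, I/O yield, promote→Q0. Q0=[P3] Q1=[P1,P2,P4,P5] Q2=[]
t=11-12: P3@Q0 runs 1, rem=8, I/O yield, promote→Q0. Q0=[P3] Q1=[P1,P2,P4,P5] Q2=[]
t=12-13: P3@Q0 runs 1, rem=7, I/O yield, promote→Q0. Q0=[P3] Q1=[P1,P2,P4,P5] Q2=[]
t=13-14: P3@Q0 runs 1, rem=6, I/O yield, promote→Q0. Q0=[P3] Q1=[P1,P2,P4,P5] Q2=[]
t=14-15: P3@Q0 runs 1, rem=5, I/O yield, promote→Q0. Q0=[P3] Q1=[P1,P2,P4,P5] Q2=[]
t=15-16: P3@Q0 runs 1, rem=4, I/O yield, promote→Q0. Q0=[P3] Q1=[P1,P2,P4,P5] Q2=[]
t=16-17: P3@Q0 runs 1, rem=3, I/O yield, promote→Q0. Q0=[P3] Q1=[P1,P2,P4,P5] Q2=[]
t=17-18: P3@Q0 runs 1, rem=2, I/O yield, promote→Q0. Q0=[P3] Q1=[P1,P2,P4,P5] Q2=[]
t=18-19: P3@Q0 runs 1, rem=1, I/O yield, promote→Q0. Q0=[P3] Q1=[P1,P2,P4,P5] Q2=[]
t=19-20: P3@Q0 runs 1, rem=0, completes. Q0=[] Q1=[P1,P2,P4,P5] Q2=[]
t=20-23: P1@Q1 runs 3, rem=9, I/O yield, promote→Q0. Q0=[P1] Q1=[P2,P4,P5] Q2=[]
t=23-25: P1@Q0 runs 2, rem=7, quantum used, demote→Q1. Q0=[] Q1=[P2,P4,P5,P1] Q2=[]
t=25-28: P2@Q1 runs 3, rem=6, I/O yield, promote→Q0. Q0=[P2] Q1=[P4,P5,P1] Q2=[]
t=28-30: P2@Q0 runs 2, rem=4, quantum used, demote→Q1. Q0=[] Q1=[P4,P5,P1,P2] Q2=[]
t=30-32: P4@Q1 runs 2, rem=0, completes. Q0=[] Q1=[P5,P1,P2] Q2=[]
t=32-34: P5@Q1 runs 2, rem=0, completes. Q0=[] Q1=[P1,P2] Q2=[]
t=34-37: P1@Q1 runs 3, rem=4, I/O yield, promote→Q0. Q0=[P1] Q1=[P2] Q2=[]
t=37-39: P1@Q0 runs 2, rem=2, quantum used, demote→Q1. Q0=[] Q1=[P2,P1] Q2=[]
t=39-42: P2@Q1 runs 3, rem=1, I/O yield, promote→Q0. Q0=[P2] Q1=[P1] Q2=[]
t=42-43: P2@Q0 runs 1, rem=0, completes. Q0=[] Q1=[P1] Q2=[]
t=43-45: P1@Q1 runs 2, rem=0, completes. Q0=[] Q1=[] Q2=[]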